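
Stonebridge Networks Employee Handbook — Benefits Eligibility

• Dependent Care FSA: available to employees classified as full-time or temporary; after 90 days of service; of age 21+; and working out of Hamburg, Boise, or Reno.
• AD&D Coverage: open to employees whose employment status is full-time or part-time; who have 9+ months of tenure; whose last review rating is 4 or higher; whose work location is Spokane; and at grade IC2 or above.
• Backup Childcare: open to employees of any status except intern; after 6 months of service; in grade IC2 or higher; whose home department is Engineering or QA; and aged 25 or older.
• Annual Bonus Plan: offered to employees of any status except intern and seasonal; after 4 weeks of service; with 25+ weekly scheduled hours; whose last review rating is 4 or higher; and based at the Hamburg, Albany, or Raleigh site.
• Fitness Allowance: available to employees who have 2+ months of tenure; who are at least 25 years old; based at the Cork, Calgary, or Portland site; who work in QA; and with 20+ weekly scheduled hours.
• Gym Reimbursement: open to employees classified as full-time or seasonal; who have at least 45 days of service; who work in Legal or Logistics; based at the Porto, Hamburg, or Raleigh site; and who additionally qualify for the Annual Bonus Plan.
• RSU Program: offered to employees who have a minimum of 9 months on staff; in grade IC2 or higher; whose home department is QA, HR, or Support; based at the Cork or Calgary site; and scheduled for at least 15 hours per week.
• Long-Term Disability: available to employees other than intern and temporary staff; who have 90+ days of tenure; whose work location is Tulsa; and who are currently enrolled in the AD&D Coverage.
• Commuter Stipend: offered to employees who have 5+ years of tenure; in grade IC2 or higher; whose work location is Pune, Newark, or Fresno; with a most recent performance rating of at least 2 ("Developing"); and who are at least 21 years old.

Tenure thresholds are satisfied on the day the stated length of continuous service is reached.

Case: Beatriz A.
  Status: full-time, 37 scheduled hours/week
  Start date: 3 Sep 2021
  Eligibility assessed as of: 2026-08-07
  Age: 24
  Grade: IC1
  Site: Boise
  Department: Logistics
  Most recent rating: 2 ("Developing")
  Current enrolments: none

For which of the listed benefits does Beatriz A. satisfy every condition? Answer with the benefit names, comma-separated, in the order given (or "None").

Service from 3 Sep 2021 to 2026-08-07: 1799 days.
Dependent Care FSA — status full-time ✓; service 1799 days ≥ 90 days ✓; age 24 ≥ 21 ✓; site Boise ✓ → eligible.
AD&D Coverage — status full-time ✓; service 1799 days ≥ 9 months (≈270 days) ✓; rating 2 < 4 ✗ → not eligible.
Backup Childcare — status full-time ✓ (not excluded); service 1799 days ≥ 6 months (≈180 days) ✓; grade IC1 < IC2 ✗ → not eligible.
Annual Bonus Plan — status full-time ✓ (not excluded); service 1799 days ≥ 4 weeks (≈28 days) ✓; 37 hrs/wk ≥ 25 ✓; rating 2 < 4 ✗ → not eligible.
Fitness Allowance — service 1799 days ≥ 2 months (≈60 days) ✓; age 24 < 25 ✗ → not eligible.
Gym Reimbursement — status full-time ✓; service 1799 days ≥ 45 days ✓; dept Logistics ✓; site Boise ✗ (not Porto, Hamburg, or Raleigh) → not eligible.
RSU Program — service 1799 days ≥ 9 months (≈270 days) ✓; grade IC1 < IC2 ✗ → not eligible.
Long-Term Disability — status full-time ✓ (not excluded); service 1799 days ≥ 90 days ✓; site Boise ✗ (not Tulsa) → not eligible.
Commuter Stipend — service 1799 days < 5 years (≈1825 days) ✗ → not eligible.

Dependent Care FSA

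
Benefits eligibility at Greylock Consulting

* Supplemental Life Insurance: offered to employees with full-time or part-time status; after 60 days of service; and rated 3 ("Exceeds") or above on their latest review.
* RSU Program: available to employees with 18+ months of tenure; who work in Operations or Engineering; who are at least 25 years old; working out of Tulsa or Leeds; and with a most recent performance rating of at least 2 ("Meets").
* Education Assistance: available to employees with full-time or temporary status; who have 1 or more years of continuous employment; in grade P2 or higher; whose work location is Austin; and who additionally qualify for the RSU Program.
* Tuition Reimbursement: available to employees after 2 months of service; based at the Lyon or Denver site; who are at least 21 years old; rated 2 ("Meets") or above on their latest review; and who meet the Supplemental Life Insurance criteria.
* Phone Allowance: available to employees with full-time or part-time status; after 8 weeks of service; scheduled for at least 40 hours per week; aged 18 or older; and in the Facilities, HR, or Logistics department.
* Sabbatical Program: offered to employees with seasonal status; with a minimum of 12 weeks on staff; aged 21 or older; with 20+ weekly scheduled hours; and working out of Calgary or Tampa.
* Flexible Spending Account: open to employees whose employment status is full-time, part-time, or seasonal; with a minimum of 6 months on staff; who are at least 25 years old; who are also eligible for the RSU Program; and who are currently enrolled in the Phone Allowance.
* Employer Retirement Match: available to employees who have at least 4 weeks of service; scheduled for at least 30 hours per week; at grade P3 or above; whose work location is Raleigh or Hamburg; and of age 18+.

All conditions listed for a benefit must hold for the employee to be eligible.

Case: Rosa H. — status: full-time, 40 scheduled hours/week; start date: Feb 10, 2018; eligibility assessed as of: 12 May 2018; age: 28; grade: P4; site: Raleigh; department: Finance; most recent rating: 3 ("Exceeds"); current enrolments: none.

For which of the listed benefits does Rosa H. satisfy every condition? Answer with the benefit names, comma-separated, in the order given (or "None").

Service from Feb 10, 2018 to 12 May 2018: 91 days.
Supplemental Life Insurance — status full-time ✓; service 91 days ≥ 60 days ✓; rating 3 ≥ 3 ✓ → eligible.
RSU Program — service 91 days < 18 months (≈540 days) ✗ → not eligible.
Education Assistance — status full-time ✓; service 91 days < 1 year (≈365 days) ✗ → not eligible.
Tuition Reimbursement — service 91 days ≥ 2 months (≈60 days) ✓; site Raleigh ✗ (not Lyon or Denver) → not eligible.
Phone Allowance — status full-time ✓; service 91 days ≥ 8 weeks (≈56 days) ✓; 40 hrs/wk ≥ 40 ✓; age 28 ≥ 18 ✓; dept Finance ✗ → not eligible.
Sabbatical Program — status full-time ✗ (requires seasonal) → not eligible.
Flexible Spending Account — status full-time ✓; service 91 days < 6 months (≈180 days) ✗ → not eligible.
Employer Retirement Match — service 91 days ≥ 4 weeks (≈28 days) ✓; 40 hrs/wk ≥ 30 ✓; grade P4 ≥ P3 ✓; site Raleigh ✓; age 28 ≥ 18 ✓ → eligible.

Supplemental Life Insurance, Employer Retirement Match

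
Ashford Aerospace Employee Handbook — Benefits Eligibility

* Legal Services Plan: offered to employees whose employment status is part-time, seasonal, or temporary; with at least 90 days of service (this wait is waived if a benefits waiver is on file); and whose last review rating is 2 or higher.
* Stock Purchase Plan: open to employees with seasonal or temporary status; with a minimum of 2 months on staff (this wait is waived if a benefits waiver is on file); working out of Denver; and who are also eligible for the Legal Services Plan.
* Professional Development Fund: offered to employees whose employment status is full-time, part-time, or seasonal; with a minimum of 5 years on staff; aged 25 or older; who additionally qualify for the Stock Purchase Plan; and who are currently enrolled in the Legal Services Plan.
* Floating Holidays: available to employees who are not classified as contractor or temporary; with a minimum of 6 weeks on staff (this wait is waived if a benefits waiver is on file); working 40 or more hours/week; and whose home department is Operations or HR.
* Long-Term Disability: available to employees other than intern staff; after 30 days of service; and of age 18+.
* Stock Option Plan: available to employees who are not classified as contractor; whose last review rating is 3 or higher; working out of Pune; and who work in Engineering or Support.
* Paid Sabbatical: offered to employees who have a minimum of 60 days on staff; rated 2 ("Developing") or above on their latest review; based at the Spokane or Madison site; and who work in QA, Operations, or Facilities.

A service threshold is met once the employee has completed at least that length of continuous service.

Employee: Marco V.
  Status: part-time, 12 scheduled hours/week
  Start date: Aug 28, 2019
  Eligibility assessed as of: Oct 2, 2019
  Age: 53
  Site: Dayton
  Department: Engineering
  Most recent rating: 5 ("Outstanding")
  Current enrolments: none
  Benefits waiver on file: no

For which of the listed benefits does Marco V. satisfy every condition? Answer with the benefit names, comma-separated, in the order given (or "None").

Service from Aug 28, 2019 to Oct 2, 2019: 35 days.
Legal Services Plan — status part-time ✓; no waiver, service 35 days < 90 days ✗ → not eligible.
Stock Purchase Plan — status part-time ✗ (requires seasonal or temporary) → not eligible.
Professional Development Fund — status part-time ✓; service 35 days < 5 years (≈1825 days) ✗ → not eligible.
Floating Holidays — status part-time ✓ (not excluded); no waiver, service 35 days < 6 weeks (≈42 days) ✗ → not eligible.
Long-Term Disability — status part-time ✓ (not excluded); service 35 days ≥ 30 days ✓; age 53 ≥ 18 ✓ → eligible.
Stock Option Plan — status part-time ✓ (not excluded); rating 5 ≥ 3 ✓; site Dayton ✗ (not Pune) → not eligible.
Paid Sabbatical — service 35 days < 60 days ✗ → not eligible.

Long-Term Disability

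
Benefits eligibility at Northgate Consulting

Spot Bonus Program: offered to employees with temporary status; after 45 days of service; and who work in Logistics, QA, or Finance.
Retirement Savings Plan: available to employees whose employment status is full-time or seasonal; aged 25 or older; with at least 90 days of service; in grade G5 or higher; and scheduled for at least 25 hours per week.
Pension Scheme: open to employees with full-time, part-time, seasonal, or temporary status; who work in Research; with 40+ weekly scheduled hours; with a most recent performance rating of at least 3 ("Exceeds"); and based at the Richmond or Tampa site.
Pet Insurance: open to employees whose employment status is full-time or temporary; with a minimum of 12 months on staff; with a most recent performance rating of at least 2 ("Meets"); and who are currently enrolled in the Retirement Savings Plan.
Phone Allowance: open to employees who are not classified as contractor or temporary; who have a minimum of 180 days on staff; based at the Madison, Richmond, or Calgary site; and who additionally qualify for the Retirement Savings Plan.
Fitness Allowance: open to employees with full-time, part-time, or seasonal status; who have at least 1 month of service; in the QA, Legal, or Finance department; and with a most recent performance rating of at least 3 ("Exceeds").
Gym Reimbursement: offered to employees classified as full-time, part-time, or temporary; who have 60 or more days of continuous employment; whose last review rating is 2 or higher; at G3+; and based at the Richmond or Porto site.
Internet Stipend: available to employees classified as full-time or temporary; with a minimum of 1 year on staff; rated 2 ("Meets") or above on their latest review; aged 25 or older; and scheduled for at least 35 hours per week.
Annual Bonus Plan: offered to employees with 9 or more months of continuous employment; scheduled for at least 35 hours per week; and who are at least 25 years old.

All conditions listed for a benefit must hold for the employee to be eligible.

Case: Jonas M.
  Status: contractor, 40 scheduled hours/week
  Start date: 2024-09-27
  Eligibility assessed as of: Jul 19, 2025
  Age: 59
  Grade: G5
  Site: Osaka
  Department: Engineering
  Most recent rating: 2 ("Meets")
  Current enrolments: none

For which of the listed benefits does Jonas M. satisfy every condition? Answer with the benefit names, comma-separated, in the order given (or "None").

Service from 2024-09-27 to Jul 19, 2025: 295 days.
Spot Bonus Program — status contractor ✗ (requires temporary) → not eligible.
Retirement Savings Plan — status contractor ✗ (requires full-time or seasonal) → not eligible.
Pension Scheme — status contractor ✗ (requires full-time, part-time, seasonal, or temporary) → not eligible.
Pet Insurance — status contractor ✗ (requires full-time or temporary) → not eligible.
Phone Allowance — status contractor ✗ (excluded) → not eligible.
Fitness Allowance — status contractor ✗ (requires full-time, part-time, or seasonal) → not eligible.
Gym Reimbursement — status contractor ✗ (requires full-time, part-time, or temporary) → not eligible.
Internet Stipend — status contractor ✗ (requires full-time or temporary) → not eligible.
Annual Bonus Plan — service 295 days ≥ 9 months (≈270 days) ✓; 40 hrs/wk ≥ 35 ✓; age 59 ≥ 25 ✓ → eligible.

Annual Bonus Plan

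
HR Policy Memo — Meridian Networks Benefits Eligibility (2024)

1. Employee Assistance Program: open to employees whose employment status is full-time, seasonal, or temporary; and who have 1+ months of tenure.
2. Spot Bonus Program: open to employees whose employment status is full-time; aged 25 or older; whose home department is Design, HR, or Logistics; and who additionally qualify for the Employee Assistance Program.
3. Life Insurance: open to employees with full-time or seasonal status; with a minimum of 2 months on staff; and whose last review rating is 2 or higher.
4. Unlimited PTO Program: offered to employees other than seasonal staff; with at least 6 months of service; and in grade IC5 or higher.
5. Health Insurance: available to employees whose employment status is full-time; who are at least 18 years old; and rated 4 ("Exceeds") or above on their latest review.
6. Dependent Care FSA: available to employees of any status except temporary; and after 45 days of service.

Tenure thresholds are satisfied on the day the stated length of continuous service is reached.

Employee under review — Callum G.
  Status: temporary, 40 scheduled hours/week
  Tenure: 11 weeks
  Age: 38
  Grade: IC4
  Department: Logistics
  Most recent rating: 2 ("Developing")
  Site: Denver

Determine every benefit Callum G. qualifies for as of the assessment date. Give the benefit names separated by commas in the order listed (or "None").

Employee Assistance Program

Employee Assistance Program — status temporary ✓; service 11 weeks ≥ 1 month (≈30 days) ✓ → eligible.
Spot Bonus Program — status temporary ✗ (requires full-time) → not eligible.
Life Insurance — status temporary ✗ (requires full-time or seasonal) → not eligible.
Unlimited PTO Program — status temporary ✓ (not excluded); service 11 weeks < 6 months (≈180 days) ✗ → not eligible.
Health Insurance — status temporary ✗ (requires full-time) → not eligible.
Dependent Care FSA — status temporary ✗ (excluded) → not eligible.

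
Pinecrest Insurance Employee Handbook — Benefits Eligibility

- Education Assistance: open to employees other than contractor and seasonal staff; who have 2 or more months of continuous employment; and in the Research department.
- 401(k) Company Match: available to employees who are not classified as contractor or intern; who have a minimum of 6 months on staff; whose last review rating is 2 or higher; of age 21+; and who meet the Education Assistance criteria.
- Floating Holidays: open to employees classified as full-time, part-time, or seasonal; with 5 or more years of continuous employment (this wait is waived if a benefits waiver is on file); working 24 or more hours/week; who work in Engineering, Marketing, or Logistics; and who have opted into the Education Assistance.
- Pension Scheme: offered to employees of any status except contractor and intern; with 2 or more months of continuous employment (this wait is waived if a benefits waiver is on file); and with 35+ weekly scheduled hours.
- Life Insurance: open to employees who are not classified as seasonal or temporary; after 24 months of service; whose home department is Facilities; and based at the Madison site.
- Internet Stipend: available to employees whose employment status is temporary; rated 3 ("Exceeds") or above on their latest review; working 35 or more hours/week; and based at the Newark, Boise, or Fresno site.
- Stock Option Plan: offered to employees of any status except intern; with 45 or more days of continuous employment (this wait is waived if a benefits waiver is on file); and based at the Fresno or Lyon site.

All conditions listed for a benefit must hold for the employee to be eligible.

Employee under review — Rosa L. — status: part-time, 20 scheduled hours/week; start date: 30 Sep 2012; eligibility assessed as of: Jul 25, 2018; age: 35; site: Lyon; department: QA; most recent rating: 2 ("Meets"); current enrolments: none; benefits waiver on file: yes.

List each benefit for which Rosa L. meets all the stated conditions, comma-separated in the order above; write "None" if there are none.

Service from 30 Sep 2012 to Jul 25, 2018: 2124 days.
Education Assistance — status part-time ✓ (not excluded); service 2124 days ≥ 2 months (≈60 days) ✓; dept QA ✗ → not eligible.
401(k) Company Match — status part-time ✓ (not excluded); service 2124 days ≥ 6 months (≈180 days) ✓; rating 2 ≥ 2 ✓; age 35 ≥ 21 ✓; not eligible for Education Assistance ✗ → not eligible.
Floating Holidays — status part-time ✓; benefits waiver on file ✓; 20 hrs/wk < 24 ✗ → not eligible.
Pension Scheme — status part-time ✓ (not excluded); benefits waiver on file ✓; 20 hrs/wk < 35 ✗ → not eligible.
Life Insurance — status part-time ✓ (not excluded); service 2124 days ≥ 24 months (≈720 days) ✓; dept QA ✗ → not eligible.
Internet Stipend — status part-time ✗ (requires temporary) → not eligible.
Stock Option Plan — status part-time ✓ (not excluded); benefits waiver on file ✓; site Lyon ✓ → eligible.

Stock Option Plan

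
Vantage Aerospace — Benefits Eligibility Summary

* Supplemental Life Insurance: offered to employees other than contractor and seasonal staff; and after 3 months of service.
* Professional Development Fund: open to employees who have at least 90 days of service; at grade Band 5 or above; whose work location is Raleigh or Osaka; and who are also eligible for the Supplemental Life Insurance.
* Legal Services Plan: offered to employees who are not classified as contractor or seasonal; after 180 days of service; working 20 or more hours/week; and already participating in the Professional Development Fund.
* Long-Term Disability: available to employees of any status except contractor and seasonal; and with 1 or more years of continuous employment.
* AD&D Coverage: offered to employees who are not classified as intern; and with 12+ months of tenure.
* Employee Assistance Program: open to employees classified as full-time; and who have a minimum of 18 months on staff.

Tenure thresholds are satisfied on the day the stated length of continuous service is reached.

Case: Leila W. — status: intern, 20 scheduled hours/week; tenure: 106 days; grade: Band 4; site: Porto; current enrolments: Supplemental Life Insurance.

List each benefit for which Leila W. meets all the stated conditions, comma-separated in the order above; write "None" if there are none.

Supplemental Life Insurance

Supplemental Life Insurance — status intern ✓ (not excluded); service 106 days ≥ 3 months (≈90 days) ✓ → eligible.
Professional Development Fund — service 106 days ≥ 90 days ✓; grade Band 4 < Band 5 ✗ → not eligible.
Legal Services Plan — status intern ✓ (not excluded); service 106 days < 180 days ✗ → not eligible.
Long-Term Disability — status intern ✓ (not excluded); service 106 days < 1 year (≈365 days) ✗ → not eligible.
AD&D Coverage — status intern ✗ (excluded) → not eligible.
Employee Assistance Program — status intern ✗ (requires full-time) → not eligible.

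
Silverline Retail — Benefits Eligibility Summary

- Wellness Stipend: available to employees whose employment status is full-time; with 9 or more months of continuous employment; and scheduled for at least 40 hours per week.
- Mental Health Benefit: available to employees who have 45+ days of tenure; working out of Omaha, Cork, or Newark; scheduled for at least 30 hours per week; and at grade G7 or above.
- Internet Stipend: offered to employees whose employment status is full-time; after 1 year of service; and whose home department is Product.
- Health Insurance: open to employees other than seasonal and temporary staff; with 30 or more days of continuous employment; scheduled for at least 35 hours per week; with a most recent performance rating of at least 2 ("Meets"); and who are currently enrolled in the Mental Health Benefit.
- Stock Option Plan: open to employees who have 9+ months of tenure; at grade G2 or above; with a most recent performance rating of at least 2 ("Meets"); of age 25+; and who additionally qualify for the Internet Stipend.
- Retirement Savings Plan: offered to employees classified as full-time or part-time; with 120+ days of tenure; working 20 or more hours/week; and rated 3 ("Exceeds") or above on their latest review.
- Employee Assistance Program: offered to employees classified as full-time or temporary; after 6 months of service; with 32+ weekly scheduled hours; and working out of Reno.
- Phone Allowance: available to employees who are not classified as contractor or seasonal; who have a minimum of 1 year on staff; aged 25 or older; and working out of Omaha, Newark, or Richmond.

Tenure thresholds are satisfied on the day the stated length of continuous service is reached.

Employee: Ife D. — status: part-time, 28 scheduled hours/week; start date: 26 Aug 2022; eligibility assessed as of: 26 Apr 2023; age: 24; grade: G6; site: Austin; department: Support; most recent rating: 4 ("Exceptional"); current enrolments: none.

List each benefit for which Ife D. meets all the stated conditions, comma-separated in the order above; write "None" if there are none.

Service from 26 Aug 2022 to 26 Apr 2023: 243 days.
Wellness Stipend — status part-time ✗ (requires full-time) → not eligible.
Mental Health Benefit — service 243 days ≥ 45 days ✓; site Austin ✗ (not Omaha, Cork, or Newark) → not eligible.
Internet Stipend — status part-time ✗ (requires full-time) → not eligible.
Health Insurance — status part-time ✓ (not excluded); service 243 days ≥ 30 days ✓; 28 hrs/wk < 35 ✗ → not eligible.
Stock Option Plan — service 243 days < 9 months (≈270 days) ✗ → not eligible.
Retirement Savings Plan — status part-time ✓; service 243 days ≥ 120 days ✓; 28 hrs/wk ≥ 20 ✓; rating 4 ≥ 3 ✓ → eligible.
Employee Assistance Program — status part-time ✗ (requires full-time or temporary) → not eligible.
Phone Allowance — status part-time ✓ (not excluded); service 243 days < 1 year (≈365 days) ✗ → not eligible.

Retirement Savings Plan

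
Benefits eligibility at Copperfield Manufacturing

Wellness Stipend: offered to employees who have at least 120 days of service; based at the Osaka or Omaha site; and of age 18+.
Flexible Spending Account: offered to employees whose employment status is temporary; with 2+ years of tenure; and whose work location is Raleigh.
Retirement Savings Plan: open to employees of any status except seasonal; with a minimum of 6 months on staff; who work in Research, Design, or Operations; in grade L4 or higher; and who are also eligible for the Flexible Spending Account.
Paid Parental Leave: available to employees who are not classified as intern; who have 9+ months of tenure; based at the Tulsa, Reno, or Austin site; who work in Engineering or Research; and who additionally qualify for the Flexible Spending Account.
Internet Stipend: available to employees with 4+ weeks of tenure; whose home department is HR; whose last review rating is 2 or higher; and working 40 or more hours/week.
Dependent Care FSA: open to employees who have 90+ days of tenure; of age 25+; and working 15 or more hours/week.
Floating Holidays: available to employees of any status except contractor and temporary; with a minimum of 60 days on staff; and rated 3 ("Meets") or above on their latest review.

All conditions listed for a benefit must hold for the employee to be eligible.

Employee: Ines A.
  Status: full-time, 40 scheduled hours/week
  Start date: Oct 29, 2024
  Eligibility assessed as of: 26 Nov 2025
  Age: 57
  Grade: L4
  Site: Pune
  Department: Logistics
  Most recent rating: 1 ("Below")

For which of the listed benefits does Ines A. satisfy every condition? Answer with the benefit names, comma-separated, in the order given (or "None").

Dependent Care FSA

Service from Oct 29, 2024 to 26 Nov 2025: 393 days.
Wellness Stipend — service 393 days ≥ 120 days ✓; site Pune ✗ (not Osaka or Omaha) → not eligible.
Flexible Spending Account — status full-time ✗ (requires temporary) → not eligible.
Retirement Savings Plan — status full-time ✓ (not excluded); service 393 days ≥ 6 months (≈180 days) ✓; dept Logistics ✗ → not eligible.
Paid Parental Leave — status full-time ✓ (not excluded); service 393 days ≥ 9 months (≈270 days) ✓; site Pune ✗ (not Tulsa, Reno, or Austin) → not eligible.
Internet Stipend — service 393 days ≥ 4 weeks (≈28 days) ✓; dept Logistics ✗ → not eligible.
Dependent Care FSA — service 393 days ≥ 90 days ✓; age 57 ≥ 25 ✓; 40 hrs/wk ≥ 15 ✓ → eligible.
Floating Holidays — status full-time ✓ (not excluded); service 393 days ≥ 60 days ✓; rating 1 < 3 ✗ → not eligible.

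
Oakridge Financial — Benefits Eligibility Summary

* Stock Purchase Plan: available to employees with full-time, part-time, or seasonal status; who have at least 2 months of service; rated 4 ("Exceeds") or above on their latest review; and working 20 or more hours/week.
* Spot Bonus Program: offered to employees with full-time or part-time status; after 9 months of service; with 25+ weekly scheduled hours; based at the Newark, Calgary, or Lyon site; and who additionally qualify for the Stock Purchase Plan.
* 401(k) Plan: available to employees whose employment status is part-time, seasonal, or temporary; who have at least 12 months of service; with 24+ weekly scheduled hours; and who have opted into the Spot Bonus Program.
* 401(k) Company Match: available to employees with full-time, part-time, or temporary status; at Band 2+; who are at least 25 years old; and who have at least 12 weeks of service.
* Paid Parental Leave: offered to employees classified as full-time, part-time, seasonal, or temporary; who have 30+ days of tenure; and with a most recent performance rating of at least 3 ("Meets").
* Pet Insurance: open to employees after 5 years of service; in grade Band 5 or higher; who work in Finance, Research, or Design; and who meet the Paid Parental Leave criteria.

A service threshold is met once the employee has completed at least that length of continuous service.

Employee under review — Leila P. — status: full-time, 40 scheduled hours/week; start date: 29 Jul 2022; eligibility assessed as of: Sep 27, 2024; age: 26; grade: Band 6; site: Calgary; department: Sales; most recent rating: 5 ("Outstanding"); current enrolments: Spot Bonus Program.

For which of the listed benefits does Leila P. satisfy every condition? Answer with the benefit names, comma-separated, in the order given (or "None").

Service from 29 Jul 2022 to Sep 27, 2024: 791 days.
Stock Purchase Plan — status full-time ✓; service 791 days ≥ 2 months (≈60 days) ✓; rating 5 ≥ 4 ✓; 40 hrs/wk ≥ 20 ✓ → eligible.
Spot Bonus Program — status full-time ✓; service 791 days ≥ 9 months (≈270 days) ✓; 40 hrs/wk ≥ 25 ✓; site Calgary ✓; eligible for Stock Purchase Plan ✓ → eligible.
401(k) Plan — status full-time ✗ (requires part-time, seasonal, or temporary) → not eligible.
401(k) Company Match — status full-time ✓; grade Band 6 ≥ Band 2 ✓; age 26 ≥ 25 ✓; service 791 days ≥ 12 weeks (≈84 days) ✓ → eligible.
Paid Parental Leave — status full-time ✓; service 791 days ≥ 30 days ✓; rating 5 ≥ 3 ✓ → eligible.
Pet Insurance — service 791 days < 5 years (≈1825 days) ✗ → not eligible.

Stock Purchase Plan, Spot Bonus Program, 401(k) Company Match, Paid Parental Leave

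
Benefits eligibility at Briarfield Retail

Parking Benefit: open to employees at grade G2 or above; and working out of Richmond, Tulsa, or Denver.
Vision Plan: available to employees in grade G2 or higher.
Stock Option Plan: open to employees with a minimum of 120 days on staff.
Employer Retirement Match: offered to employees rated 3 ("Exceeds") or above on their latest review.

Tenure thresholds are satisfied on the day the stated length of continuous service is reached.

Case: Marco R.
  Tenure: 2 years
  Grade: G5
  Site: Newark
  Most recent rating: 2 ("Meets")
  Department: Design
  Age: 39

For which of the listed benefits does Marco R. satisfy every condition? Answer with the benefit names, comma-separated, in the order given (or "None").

Vision Plan, Stock Option Plan

Parking Benefit — grade G5 ≥ G2 ✓; site Newark ✗ (not Richmond, Tulsa, or Denver) → not eligible.
Vision Plan — grade G5 ≥ G2 ✓ → eligible.
Stock Option Plan — service 2 years ≥ 120 days ✓ → eligible.
Employer Retirement Match — rating 2 < 3 ✗ → not eligible.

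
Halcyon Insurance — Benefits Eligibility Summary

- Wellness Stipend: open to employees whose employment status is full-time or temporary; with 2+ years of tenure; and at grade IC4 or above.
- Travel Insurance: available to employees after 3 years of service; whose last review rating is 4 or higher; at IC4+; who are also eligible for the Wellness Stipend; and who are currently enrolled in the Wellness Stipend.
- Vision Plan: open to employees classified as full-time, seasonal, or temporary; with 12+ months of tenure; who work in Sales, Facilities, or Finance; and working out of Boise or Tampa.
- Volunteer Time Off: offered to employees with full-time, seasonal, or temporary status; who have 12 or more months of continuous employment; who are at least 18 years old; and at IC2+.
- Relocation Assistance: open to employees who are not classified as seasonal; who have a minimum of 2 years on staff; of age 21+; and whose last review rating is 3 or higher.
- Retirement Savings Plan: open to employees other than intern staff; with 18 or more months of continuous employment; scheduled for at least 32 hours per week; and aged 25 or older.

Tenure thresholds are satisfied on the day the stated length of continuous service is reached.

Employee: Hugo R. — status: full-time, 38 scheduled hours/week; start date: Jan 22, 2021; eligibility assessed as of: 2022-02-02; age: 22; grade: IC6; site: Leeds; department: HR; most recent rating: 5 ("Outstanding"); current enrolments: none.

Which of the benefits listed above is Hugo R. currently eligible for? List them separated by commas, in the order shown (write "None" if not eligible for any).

Service from Jan 22, 2021 to 2022-02-02: 376 days.
Wellness Stipend — status full-time ✓; service 376 days < 2 years (≈730 days) ✗ → not eligible.
Travel Insurance — service 376 days < 3 years (≈1095 days) ✗ → not eligible.
Vision Plan — status full-time ✓; service 376 days ≥ 12 months (≈360 days) ✓; dept HR ✗ → not eligible.
Volunteer Time Off — status full-time ✓; service 376 days ≥ 12 months (≈360 days) ✓; age 22 ≥ 18 ✓; grade IC6 ≥ IC2 ✓ → eligible.
Relocation Assistance — status full-time ✓ (not excluded); service 376 days < 2 years (≈730 days) ✗ → not eligible.
Retirement Savings Plan — status full-time ✓ (not excluded); service 376 days < 18 months (≈540 days) ✗ → not eligible.

Volunteer Time Off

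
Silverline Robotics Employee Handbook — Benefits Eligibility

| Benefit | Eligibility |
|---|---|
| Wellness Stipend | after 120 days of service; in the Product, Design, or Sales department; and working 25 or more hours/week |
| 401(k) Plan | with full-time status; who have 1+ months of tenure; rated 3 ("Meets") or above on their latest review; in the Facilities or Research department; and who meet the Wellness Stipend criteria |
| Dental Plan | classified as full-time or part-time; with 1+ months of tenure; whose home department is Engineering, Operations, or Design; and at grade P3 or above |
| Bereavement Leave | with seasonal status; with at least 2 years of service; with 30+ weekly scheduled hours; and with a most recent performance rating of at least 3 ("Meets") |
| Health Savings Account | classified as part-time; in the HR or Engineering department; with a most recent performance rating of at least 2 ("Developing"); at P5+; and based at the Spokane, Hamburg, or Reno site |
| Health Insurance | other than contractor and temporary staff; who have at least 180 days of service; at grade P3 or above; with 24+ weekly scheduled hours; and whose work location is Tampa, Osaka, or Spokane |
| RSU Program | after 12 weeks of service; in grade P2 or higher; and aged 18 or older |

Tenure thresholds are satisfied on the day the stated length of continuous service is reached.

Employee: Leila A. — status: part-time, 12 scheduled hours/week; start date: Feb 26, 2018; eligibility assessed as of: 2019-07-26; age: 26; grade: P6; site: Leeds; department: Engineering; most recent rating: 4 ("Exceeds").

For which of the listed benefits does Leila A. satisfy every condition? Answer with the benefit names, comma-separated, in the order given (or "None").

Service from Feb 26, 2018 to 2019-07-26: 515 days.
Wellness Stipend — service 515 days ≥ 120 days ✓; dept Engineering ✗ → not eligible.
401(k) Plan — status part-time ✗ (requires full-time) → not eligible.
Dental Plan — status part-time ✓; service 515 days ≥ 1 month (≈30 days) ✓; dept Engineering ✓; grade P6 ≥ P3 ✓ → eligible.
Bereavement Leave — status part-time ✗ (requires seasonal) → not eligible.
Health Savings Account — status part-time ✓; dept Engineering ✓; rating 4 ≥ 2 ✓; grade P6 ≥ P5 ✓; site Leeds ✗ (not Spokane, Hamburg, or Reno) → not eligible.
Health Insurance — status part-time ✓ (not excluded); service 515 days ≥ 180 days ✓; grade P6 ≥ P3 ✓; 12 hrs/wk < 24 ✗ → not eligible.
RSU Program — service 515 days ≥ 12 weeks (≈84 days) ✓; grade P6 ≥ P2 ✓; age 26 ≥ 18 ✓ → eligible.

Dental Plan, RSU Program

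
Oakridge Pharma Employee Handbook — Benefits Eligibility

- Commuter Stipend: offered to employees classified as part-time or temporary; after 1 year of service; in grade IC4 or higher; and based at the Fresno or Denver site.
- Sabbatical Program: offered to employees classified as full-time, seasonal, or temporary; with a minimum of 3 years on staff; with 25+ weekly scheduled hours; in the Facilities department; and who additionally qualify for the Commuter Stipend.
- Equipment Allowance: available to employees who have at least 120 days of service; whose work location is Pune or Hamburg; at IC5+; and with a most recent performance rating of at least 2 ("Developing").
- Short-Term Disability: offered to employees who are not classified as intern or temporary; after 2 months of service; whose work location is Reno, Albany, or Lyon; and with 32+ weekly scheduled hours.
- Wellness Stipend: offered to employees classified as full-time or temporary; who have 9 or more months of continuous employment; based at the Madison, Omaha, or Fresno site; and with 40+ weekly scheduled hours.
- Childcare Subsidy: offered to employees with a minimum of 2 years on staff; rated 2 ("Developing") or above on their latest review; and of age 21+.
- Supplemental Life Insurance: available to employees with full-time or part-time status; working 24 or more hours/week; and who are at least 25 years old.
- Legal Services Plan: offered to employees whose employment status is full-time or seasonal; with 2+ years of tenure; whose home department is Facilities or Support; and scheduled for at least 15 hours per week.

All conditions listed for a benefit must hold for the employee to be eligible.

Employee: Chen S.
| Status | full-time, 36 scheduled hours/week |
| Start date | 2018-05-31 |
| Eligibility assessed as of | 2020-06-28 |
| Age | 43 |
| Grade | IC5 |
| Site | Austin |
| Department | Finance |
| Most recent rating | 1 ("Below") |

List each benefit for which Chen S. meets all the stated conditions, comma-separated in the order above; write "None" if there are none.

Supplemental Life Insurance

Service from 2018-05-31 to 2020-06-28: 759 days.
Commuter Stipend — status full-time ✗ (requires part-time or temporary) → not eligible.
Sabbatical Program — status full-time ✓; service 759 days < 3 years (≈1095 days) ✗ → not eligible.
Equipment Allowance — service 759 days ≥ 120 days ✓; site Austin ✗ (not Pune or Hamburg) → not eligible.
Short-Term Disability — status full-time ✓ (not excluded); service 759 days ≥ 2 months (≈60 days) ✓; site Austin ✗ (not Reno, Albany, or Lyon) → not eligible.
Wellness Stipend — status full-time ✓; service 759 days ≥ 9 months (≈270 days) ✓; site Austin ✗ (not Madison, Omaha, or Fresno) → not eligible.
Childcare Subsidy — service 759 days ≥ 2 years (≈730 days) ✓; rating 1 < 2 ✗ → not eligible.
Supplemental Life Insurance — status full-time ✓; 36 hrs/wk ≥ 24 ✓; age 43 ≥ 25 ✓ → eligible.
Legal Services Plan — status full-time ✓; service 759 days ≥ 2 years (≈730 days) ✓; dept Finance ✗ → not eligible.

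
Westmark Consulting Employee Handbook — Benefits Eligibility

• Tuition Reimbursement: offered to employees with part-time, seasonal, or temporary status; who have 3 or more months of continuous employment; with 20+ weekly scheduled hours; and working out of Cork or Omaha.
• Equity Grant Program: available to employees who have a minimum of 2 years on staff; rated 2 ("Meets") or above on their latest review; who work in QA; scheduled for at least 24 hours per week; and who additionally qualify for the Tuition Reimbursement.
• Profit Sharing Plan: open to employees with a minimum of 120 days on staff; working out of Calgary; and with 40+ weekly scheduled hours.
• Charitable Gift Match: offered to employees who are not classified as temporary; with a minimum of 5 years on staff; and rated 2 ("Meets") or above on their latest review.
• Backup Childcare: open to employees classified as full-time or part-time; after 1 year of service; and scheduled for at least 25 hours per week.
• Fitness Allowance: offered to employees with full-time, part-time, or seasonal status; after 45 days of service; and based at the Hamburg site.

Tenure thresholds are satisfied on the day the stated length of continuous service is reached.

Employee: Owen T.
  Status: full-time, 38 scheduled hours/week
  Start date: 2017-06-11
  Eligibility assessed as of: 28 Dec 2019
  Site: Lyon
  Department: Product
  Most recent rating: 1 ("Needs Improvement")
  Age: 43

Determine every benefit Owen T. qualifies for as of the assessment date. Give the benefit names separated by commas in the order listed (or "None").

Service from 2017-06-11 to 28 Dec 2019: 930 days.
Tuition Reimbursement — status full-time ✗ (requires part-time, seasonal, or temporary) → not eligible.
Equity Grant Program — service 930 days ≥ 2 years (≈730 days) ✓; rating 1 < 2 ✗ → not eligible.
Profit Sharing Plan — service 930 days ≥ 120 days ✓; site Lyon ✗ (not Calgary) → not eligible.
Charitable Gift Match — status full-time ✓ (not excluded); service 930 days < 5 years (≈1825 days) ✗ → not eligible.
Backup Childcare — status full-time ✓; service 930 days ≥ 1 year (≈365 days) ✓; 38 hrs/wk ≥ 25 ✓ → eligible.
Fitness Allowance — status full-time ✓; service 930 days ≥ 45 days ✓; site Lyon ✗ (not Hamburg) → not eligible.

Backup Childcare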